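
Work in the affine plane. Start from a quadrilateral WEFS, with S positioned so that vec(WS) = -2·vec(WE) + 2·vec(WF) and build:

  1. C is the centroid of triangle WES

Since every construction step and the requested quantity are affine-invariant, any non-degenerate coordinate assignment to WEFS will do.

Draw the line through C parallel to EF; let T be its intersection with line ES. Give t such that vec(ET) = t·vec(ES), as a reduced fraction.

Set W = (0, 0), E = (1, 0), F = (0, 1), S = (-2, 2); any affine frame gives the same invariant.
1. C is the centroid of triangle WES ⇒ C = (-1/3, 2/3)
through C parallel to EF: direction (-1, 1); meets ES at T = (-1, 4/3)
T = E + t·(S−E) with t = 2/3

t = 2/3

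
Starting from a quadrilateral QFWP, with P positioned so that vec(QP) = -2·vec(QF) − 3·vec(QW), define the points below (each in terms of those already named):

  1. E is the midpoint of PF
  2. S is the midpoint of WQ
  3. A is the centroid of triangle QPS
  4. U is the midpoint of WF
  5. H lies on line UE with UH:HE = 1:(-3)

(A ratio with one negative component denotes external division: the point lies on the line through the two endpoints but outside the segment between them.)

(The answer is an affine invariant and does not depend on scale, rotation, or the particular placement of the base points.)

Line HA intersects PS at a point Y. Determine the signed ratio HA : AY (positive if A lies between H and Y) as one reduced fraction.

Set Q = (0, 0), F = (1, 0), W = (0, 1), P = (-2, -3); any affine frame gives the same invariant.
1. E is the midpoint of PF ⇒ E = (-1/2, -3/2)
2. S is the midpoint of WQ ⇒ S = (0, 1/2)
3. A is the centroid of triangle QPS ⇒ A = (-2/3, -5/6)
4. U is the midpoint of WF ⇒ U = (1/2, 1/2)
5. H lies on line UE with UH:HE = 1:(-3) ⇒ H = (1, 3/2)
line HA meets PS at Y = (-8/7, -3/2)
A = H + t·(Y−H) with t = 7/9, so HA:AY = 7/9:2/9

HA:AY = 7/2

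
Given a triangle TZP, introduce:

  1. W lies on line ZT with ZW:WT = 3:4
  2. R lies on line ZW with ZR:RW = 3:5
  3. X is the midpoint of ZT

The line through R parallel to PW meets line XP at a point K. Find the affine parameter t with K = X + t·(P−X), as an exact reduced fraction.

t = 19/4

Work in coordinates with T = (0, 0), Z = (1, 0), P = (0, 1).
1. W lies on line ZT with ZW:WT = 3:4 ⇒ W = (4/7, 0)
2. R lies on line ZW with ZR:RW = 3:5 ⇒ R = (47/56, 0)
3. X is the midpoint of ZT ⇒ X = (1/2, 0)
through R parallel to PW: direction (4/7, -1); meets XP at K = (-15/8, 19/4)
K = X + t·(P−X) with t = 19/4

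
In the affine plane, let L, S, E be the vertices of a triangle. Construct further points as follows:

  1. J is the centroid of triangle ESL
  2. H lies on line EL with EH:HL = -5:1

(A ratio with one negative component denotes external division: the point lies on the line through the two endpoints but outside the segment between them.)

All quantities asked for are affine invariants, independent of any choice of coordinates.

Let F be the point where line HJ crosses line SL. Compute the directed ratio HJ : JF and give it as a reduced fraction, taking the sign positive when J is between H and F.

HJ:JF = -7/4

Choose coordinates L = (0, 0), S = (1, 0), E = (0, 1).
1. J is the centroid of triangle ESL ⇒ J = (1/3, 1/3)
2. H lies on line EL with EH:HL = -5:1 ⇒ H = (0, -1/4)
line HJ meets SL at F = (1/7, 0)
J = H + t·(F−H) with t = 7/3, so HJ:JF = 7/3:-4/3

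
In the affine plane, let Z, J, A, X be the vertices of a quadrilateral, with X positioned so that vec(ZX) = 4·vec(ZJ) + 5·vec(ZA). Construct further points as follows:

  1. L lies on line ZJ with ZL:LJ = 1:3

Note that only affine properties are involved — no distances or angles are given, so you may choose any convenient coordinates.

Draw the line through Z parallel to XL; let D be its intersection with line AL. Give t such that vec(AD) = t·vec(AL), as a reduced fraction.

Work in coordinates with Z = (0, 0), J = (1, 0), A = (0, 1), X = (4, 5).
1. L lies on line ZJ with ZL:LJ = 1:3 ⇒ L = (1/4, 0)
through Z parallel to XL: direction (-15/4, -5); meets AL at D = (3/16, 1/4)
D = A + t·(L−A) with t = 3/4

t = 3/4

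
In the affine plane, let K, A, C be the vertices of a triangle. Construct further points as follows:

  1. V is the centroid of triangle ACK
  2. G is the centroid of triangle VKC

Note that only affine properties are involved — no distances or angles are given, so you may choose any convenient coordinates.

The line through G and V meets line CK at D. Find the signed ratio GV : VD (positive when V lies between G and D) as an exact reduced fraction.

Set K = (0, 0), A = (1, 0), C = (0, 1); any affine frame gives the same invariant.
1. V is the centroid of triangle ACK ⇒ V = (1/3, 1/3)
2. G is the centroid of triangle VKC ⇒ G = (1/9, 4/9)
line GV meets CK at D = (0, 1/2)
V = G + t·(D−G) with t = -2, so GV:VD = -2:3

GV:VD = -2/3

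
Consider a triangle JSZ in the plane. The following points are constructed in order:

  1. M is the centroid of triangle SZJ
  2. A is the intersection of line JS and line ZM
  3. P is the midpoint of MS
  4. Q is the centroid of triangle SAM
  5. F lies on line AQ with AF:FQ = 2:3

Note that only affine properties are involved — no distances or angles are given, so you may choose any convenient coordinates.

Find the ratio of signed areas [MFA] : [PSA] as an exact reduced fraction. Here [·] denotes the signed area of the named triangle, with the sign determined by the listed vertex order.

Work in coordinates with J = (0, 0), S = (1, 0), Z = (0, 1).
1. M is the centroid of triangle SZJ ⇒ M = (1/3, 1/3)
2. A is the intersection of line JS and line ZM ⇒ A = (1/2, 0)
3. P is the midpoint of MS ⇒ P = (2/3, 1/6)
4. Q is the centroid of triangle SAM ⇒ Q = (11/18, 1/9)
5. F lies on line AQ with AF:FQ = 2:3 ⇒ F = (49/90, 2/45)
2·[MFA] = -1/45, 2·[PSA] = -1/12
[MFA]:[PSA] = -1/45:-1/12 = 4/15

[MFA]:[PSA] = 4/15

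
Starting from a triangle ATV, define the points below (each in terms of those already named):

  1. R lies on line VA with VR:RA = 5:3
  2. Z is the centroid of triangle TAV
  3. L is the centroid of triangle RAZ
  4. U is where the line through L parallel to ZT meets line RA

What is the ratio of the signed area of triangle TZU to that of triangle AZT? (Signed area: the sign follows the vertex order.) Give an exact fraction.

[TZU]:[AZT] = -5/12

Work in coordinates with A = (0, 0), T = (1, 0), V = (0, 1).
1. R lies on line VA with VR:RA = 5:3 ⇒ R = (0, 3/8)
2. Z is the centroid of triangle TAV ⇒ Z = (1/3, 1/3)
3. L is the centroid of triangle RAZ ⇒ L = (1/9, 17/72)
4. U is where the line through L parallel to ZT meets line RA ⇒ U = (0, 7/24)
2·[TZU] = 5/36, 2·[AZT] = -1/3
[TZU]:[AZT] = 5/36:-1/3 = -5/12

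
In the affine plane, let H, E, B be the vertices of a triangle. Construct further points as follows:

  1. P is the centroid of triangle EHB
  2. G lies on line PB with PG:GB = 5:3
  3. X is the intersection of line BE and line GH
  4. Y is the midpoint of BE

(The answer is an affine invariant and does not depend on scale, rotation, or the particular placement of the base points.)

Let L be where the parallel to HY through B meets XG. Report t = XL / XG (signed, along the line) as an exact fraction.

t = -16/5

Work in coordinates with H = (0, 0), E = (1, 0), B = (0, 1).
1. P is the centroid of triangle EHB ⇒ P = (1/3, 1/3)
2. G lies on line PB with PG:GB = 5:3 ⇒ G = (1/8, 3/4)
3. X is the intersection of line BE and line GH ⇒ X = (1/7, 6/7)
4. Y is the midpoint of BE ⇒ Y = (1/2, 1/2)
through B parallel to HY: direction (1/2, 1/2); meets XG at L = (1/5, 6/5)
L = X + t·(G−X) with t = -16/5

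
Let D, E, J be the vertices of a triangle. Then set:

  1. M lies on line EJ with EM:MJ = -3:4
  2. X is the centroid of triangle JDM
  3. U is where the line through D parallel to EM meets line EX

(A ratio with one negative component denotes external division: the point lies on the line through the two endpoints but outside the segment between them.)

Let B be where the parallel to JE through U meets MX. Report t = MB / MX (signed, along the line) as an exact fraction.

Set D = (0, 0), E = (1, 0), J = (0, 1); any affine frame gives the same invariant.
1. M lies on line EJ with EM:MJ = -3:4 ⇒ M = (4, -3)
2. X is the centroid of triangle JDM ⇒ X = (4/3, -2/3)
3. U is where the line through D parallel to EM meets line EX ⇒ U = (2, -2)
through U parallel to JE: direction (1, -1); meets MX at B = (-4, 4)
B = M + t·(X−M) with t = 3

t = 3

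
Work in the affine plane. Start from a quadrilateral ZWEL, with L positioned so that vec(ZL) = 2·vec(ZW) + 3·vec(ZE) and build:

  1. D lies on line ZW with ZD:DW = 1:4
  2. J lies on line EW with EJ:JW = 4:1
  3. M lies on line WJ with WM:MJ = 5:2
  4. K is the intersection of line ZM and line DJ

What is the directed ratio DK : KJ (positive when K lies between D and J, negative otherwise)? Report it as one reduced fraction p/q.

Assign Z = (0, 0), W = (1, 0), E = (0, 1), L = (2, 3) — the answer is frame-independent, so this choice is without loss of generality.
1. D lies on line ZW with ZD:DW = 1:4 ⇒ D = (1/5, 0)
2. J lies on line EW with EJ:JW = 4:1 ⇒ J = (4/5, 1/5)
3. M lies on line WJ with WM:MJ = 5:2 ⇒ M = (6/7, 1/7)
4. K is the intersection of line ZM and line DJ ⇒ K = (2/5, 1/15)
K = D + t·(J−D) with t = 1/3, so DK:KJ = t:(1−t) = 1/3:2/3

DK:KJ = 1/2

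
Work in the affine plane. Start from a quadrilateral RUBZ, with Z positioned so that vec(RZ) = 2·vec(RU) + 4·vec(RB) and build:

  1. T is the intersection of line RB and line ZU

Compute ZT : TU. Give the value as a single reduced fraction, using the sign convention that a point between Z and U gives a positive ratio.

ZT:TU = -2

Set R = (0, 0), U = (1, 0), B = (0, 1), Z = (2, 4); any affine frame gives the same invariant.
1. T is the intersection of line RB and line ZU ⇒ T = (0, -4)
T = Z + t·(U−Z) with t = 2, so ZT:TU = t:(1−t) = 2:-1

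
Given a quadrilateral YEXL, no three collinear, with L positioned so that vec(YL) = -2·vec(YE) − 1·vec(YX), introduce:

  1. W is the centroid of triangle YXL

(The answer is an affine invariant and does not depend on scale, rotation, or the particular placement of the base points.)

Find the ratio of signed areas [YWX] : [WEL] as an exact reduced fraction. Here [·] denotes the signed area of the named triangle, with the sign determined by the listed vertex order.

Set Y = (0, 0), E = (1, 0), X = (0, 1), L = (-2, -1); any affine frame gives the same invariant.
1. W is the centroid of triangle YXL ⇒ W = (-2/3, 0)
2·[YWX] = -2/3, 2·[WEL] = -5/3
[YWX]:[WEL] = -2/3:-5/3 = 2/5

[YWX]:[WEL] = 2/5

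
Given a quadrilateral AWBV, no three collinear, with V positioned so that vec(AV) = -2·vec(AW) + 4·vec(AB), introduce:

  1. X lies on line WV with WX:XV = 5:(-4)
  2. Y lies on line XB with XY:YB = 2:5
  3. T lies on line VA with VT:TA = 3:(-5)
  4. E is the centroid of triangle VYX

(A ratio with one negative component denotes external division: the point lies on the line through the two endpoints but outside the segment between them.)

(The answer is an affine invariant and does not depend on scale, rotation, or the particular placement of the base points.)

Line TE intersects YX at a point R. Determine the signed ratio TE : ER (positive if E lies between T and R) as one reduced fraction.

Choose coordinates A = (0, 0), W = (1, 0), B = (0, 1), V = (-2, 4).
1. X lies on line WV with WX:XV = 5:(-4) ⇒ X = (-14, 20)
2. Y lies on line XB with XY:YB = 2:5 ⇒ Y = (-10, 102/7)
3. T lies on line VA with VT:TA = 3:(-5) ⇒ T = (-5, 10)
4. E is the centroid of triangle VYX ⇒ E = (-26/3, 90/7)
line TE meets YX at R = (-786/89, 8090/623)
E = T + t·(R−T) with t = 89/93, so TE:ER = 89/93:4/93

TE:ER = 89/4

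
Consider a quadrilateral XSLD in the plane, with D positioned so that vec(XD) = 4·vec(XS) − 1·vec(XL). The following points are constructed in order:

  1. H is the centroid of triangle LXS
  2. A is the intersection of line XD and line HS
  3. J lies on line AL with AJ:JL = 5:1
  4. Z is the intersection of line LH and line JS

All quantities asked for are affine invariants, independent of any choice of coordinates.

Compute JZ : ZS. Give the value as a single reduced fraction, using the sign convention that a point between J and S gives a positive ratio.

Assign X = (0, 0), S = (1, 0), L = (0, 1), D = (4, -1) — the answer is frame-independent, so this choice is without loss of generality.
1. H is the centroid of triangle LXS ⇒ H = (1/3, 1/3)
2. A is the intersection of line XD and line HS ⇒ A = (2, -1/2)
3. J lies on line AL with AJ:JL = 5:1 ⇒ J = (1/3, 3/4)
4. Z is the intersection of line LH and line JS ⇒ Z = (-1/7, 9/7)
Z = J + t·(S−J) with t = -5/7, so JZ:ZS = t:(1−t) = -5/7:12/7

JZ:ZS = -5/12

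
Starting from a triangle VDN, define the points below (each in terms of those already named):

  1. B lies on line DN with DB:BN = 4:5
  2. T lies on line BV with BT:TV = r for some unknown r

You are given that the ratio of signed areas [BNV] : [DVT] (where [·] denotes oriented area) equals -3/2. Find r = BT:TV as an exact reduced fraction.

Work in coordinates with V = (0, 0), D = (1, 0), N = (0, 1).
1. B lies on line DN with DB:BN = 4:5 ⇒ B = (5/9, 4/9)
2. With BT:TV = r, write λ = r/(r+1) so T = B + λ·(V−B); T is affine-linear in λ
Every point depending on T is an affine combination of T and λ-independent points, so each such coordinate is linear in λ; the λ² term in each signed area is a multiple of (V−B)×(V−B) = 0, so 2·[BNV] and 2·[DVT] are each linear in λ. Evaluating at λ=0 and λ=1:
  2·[BNV] = 5/9,   2·[DVT] = 4/9·λ − 4/9
So [BNV]:[DVT] = (5/9) / (4/9·λ − 4/9). Setting this equal to -3/2:
  5/9 = -3/2·(4/9·λ − 4/9)  ⇒  λ = 1/6
Then r = λ/(1−λ) = (1/6)/(5/6) = 1/5. Check: with r = 1/5, T = (25/54, 10/27) and [BNV]:[DVT] = -3/2 as required.

r = 1/5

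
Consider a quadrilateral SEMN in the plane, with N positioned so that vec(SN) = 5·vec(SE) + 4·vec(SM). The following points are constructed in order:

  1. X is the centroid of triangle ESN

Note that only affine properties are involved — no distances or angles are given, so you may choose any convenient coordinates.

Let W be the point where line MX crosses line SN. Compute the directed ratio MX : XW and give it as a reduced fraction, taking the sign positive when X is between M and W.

MX:XW = -19/4

Work in coordinates with S = (0, 0), E = (1, 0), M = (0, 1), N = (5, 4).
1. X is the centroid of triangle ESN ⇒ X = (2, 4/3)
line MX meets SN at W = (30/19, 24/19)
X = M + t·(W−M) with t = 19/15, so MX:XW = 19/15:-4/15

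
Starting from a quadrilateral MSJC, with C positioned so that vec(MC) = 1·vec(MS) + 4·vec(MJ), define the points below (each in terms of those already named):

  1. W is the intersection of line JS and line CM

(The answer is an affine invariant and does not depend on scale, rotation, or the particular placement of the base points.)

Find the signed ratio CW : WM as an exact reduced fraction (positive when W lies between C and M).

Work in coordinates with M = (0, 0), S = (1, 0), J = (0, 1), C = (1, 4).
1. W is the intersection of line JS and line CM ⇒ W = (1/5, 4/5)
W = C + t·(M−C) with t = 4/5, so CW:WM = t:(1−t) = 4/5:1/5

CW:WM = 4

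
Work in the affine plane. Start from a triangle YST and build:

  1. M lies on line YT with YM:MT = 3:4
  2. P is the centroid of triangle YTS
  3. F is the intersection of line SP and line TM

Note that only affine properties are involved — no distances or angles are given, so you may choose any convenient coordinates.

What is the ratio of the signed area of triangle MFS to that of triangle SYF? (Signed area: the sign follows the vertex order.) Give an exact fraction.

[MFS]:[SYF] = 1/7

Assign Y = (0, 0), S = (1, 0), T = (0, 1) — the answer is frame-independent, so this choice is without loss of generality.
1. M lies on line YT with YM:MT = 3:4 ⇒ M = (0, 3/7)
2. P is the centroid of triangle YTS ⇒ P = (1/3, 1/3)
3. F is the intersection of line SP and line TM ⇒ F = (0, 1/2)
2·[MFS] = -1/14, 2·[SYF] = -1/2
[MFS]:[SYF] = -1/14:-1/2 = 1/7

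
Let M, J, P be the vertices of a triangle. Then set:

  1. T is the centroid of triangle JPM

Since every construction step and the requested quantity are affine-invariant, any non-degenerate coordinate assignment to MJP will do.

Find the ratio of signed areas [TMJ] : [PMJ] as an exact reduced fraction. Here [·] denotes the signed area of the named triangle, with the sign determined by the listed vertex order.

[TMJ]:[PMJ] = 1/3

Set M = (0, 0), J = (1, 0), P = (0, 1); any affine frame gives the same invariant.
1. T is the centroid of triangle JPM ⇒ T = (1/3, 1/3)
2·[TMJ] = 1/3, 2·[PMJ] = 1
[TMJ]:[PMJ] = 1/3:1 = 1/3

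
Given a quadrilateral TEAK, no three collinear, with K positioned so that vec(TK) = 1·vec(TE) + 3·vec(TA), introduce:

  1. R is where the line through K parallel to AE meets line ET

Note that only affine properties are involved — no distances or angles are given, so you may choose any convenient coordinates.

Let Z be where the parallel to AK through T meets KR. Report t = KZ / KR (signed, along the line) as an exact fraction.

Work in coordinates with T = (0, 0), E = (1, 0), A = (0, 1), K = (1, 3).
1. R is where the line through K parallel to AE meets line ET ⇒ R = (4, 0)
through T parallel to AK: direction (1, 2); meets KR at Z = (4/3, 8/3)
Z = K + t·(R−K) with t = 1/9

t = 1/9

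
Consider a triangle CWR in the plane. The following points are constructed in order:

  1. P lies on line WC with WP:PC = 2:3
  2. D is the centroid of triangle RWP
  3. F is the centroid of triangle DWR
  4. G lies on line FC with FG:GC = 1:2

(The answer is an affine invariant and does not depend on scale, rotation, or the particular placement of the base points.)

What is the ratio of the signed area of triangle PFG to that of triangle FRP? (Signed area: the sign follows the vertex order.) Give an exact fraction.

[PFG]:[FRP] = 1/2

Assign C = (0, 0), W = (1, 0), R = (0, 1) — the answer is frame-independent, so this choice is without loss of generality.
1. P lies on line WC with WP:PC = 2:3 ⇒ P = (3/5, 0)
2. D is the centroid of triangle RWP ⇒ D = (8/15, 1/3)
3. F is the centroid of triangle DWR ⇒ F = (23/45, 4/9)
4. G lies on line FC with FG:GC = 1:2 ⇒ G = (46/135, 8/27)
2·[PFG] = 4/45, 2·[FRP] = 8/45
[PFG]:[FRP] = 4/45:8/45 = 1/2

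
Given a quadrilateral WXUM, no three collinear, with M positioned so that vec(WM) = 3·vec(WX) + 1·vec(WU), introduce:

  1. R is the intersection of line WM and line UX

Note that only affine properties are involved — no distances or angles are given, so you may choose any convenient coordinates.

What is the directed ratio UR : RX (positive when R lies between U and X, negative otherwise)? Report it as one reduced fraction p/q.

Work in coordinates with W = (0, 0), X = (1, 0), U = (0, 1), M = (3, 1).
1. R is the intersection of line WM and line UX ⇒ R = (3/4, 1/4)
R = U + t·(X−U) with t = 3/4, so UR:RX = t:(1−t) = 3/4:1/4

UR:RX = 3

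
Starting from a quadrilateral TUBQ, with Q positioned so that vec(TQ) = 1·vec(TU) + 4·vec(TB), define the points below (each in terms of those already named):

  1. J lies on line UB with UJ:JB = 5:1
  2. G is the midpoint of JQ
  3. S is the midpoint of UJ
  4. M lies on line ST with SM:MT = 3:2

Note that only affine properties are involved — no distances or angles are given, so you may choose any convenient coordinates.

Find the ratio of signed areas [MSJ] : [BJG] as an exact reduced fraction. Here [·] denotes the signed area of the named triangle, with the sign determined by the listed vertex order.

Assign T = (0, 0), U = (1, 0), B = (0, 1), Q = (1, 4) — the answer is frame-independent, so this choice is without loss of generality.
1. J lies on line UB with UJ:JB = 5:1 ⇒ J = (1/6, 5/6)
2. G is the midpoint of JQ ⇒ G = (7/12, 29/12)
3. S is the midpoint of UJ ⇒ S = (7/12, 5/12)
4. M lies on line ST with SM:MT = 3:2 ⇒ M = (7/30, 1/6)
2·[MSJ] = 1/4, 2·[BJG] = 1/3
[MSJ]:[BJG] = 1/4:1/3 = 3/4

[MSJ]:[BJG] = 3/4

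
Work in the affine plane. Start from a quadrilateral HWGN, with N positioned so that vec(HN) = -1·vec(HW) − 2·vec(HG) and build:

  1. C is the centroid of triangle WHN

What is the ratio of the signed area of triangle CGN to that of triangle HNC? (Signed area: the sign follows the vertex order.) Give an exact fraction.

[CGN]:[HNC] = 5/2

Assign H = (0, 0), W = (1, 0), G = (0, 1), N = (-1, -2) — the answer is frame-independent, so this choice is without loss of generality.
1. C is the centroid of triangle WHN ⇒ C = (0, -2/3)
2·[CGN] = 5/3, 2·[HNC] = 2/3
[CGN]:[HNC] = 5/3:2/3 = 5/2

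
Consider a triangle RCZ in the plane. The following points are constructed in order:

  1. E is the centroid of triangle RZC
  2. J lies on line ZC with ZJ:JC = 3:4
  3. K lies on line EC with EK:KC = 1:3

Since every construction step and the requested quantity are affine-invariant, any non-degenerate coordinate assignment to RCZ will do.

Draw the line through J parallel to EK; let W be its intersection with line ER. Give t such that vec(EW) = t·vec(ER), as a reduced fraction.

t = -4/7

Assign R = (0, 0), C = (1, 0), Z = (0, 1) — the answer is frame-independent, so this choice is without loss of generality.
1. E is the centroid of triangle RZC ⇒ E = (1/3, 1/3)
2. J lies on line ZC with ZJ:JC = 3:4 ⇒ J = (3/7, 4/7)
3. K lies on line EC with EK:KC = 1:3 ⇒ K = (1/2, 1/4)
through J parallel to EK: direction (1/6, -1/12); meets ER at W = (11/21, 11/21)
W = E + t·(R−E) with t = -4/7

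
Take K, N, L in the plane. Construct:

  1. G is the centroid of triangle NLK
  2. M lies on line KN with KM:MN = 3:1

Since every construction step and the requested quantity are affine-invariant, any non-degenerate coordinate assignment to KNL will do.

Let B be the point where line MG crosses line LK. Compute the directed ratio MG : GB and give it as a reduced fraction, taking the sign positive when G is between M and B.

Set K = (0, 0), N = (1, 0), L = (0, 1); any affine frame gives the same invariant.
1. G is the centroid of triangle NLK ⇒ G = (1/3, 1/3)
2. M lies on line KN with KM:MN = 3:1 ⇒ M = (3/4, 0)
line MG meets LK at B = (0, 3/5)
G = M + t·(B−M) with t = 5/9, so MG:GB = 5/9:4/9

MG:GB = 5/4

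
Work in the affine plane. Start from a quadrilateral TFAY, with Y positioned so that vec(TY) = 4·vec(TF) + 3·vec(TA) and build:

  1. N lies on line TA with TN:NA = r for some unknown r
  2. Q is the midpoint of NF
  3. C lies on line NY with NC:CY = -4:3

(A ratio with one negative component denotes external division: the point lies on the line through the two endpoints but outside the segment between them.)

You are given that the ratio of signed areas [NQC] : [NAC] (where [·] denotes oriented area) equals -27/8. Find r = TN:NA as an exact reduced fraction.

r = 4

Work in coordinates with T = (0, 0), F = (1, 0), A = (0, 1), Y = (4, 3).
1. With TN:NA = r, write λ = r/(r+1) so N = T + λ·(A−T); N is affine-linear in λ
2. Q is the midpoint of NF ⇒ Q is an affine combination of earlier points and hence also affine-linear in λ
3. C lies on line NY with NC:CY = -4:3 ⇒ C is an affine combination of earlier points and hence also affine-linear in λ
Every point depending on N is an affine combination of N and λ-independent points, so each such coordinate is linear in λ; the λ² term in each signed area is a multiple of (A−T)×(A−T) = 0, so 2·[NQC] and 2·[NAC] are each linear in λ. Evaluating at λ=0 and λ=1:
  2·[NQC] = 6·λ + 6,   2·[NAC] = 16·λ − 16
So [NQC]:[NAC] = (6·λ + 6) / (16·λ − 16). Setting this equal to -27/8:
  6·λ + 6 = -27/8·(16·λ − 16)  ⇒  λ = 4/5
Then r = λ/(1−λ) = (4/5)/(1/5) = 4. Check: with r = 4, N = (0, 4/5) and [NQC]:[NAC] = -27/8 as required.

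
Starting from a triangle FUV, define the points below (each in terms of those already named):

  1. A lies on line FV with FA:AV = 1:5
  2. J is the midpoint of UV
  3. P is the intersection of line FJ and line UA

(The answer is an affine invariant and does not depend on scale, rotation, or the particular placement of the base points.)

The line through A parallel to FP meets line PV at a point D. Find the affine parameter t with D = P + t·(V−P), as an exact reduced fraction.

t = 1/6

Assign F = (0, 0), U = (1, 0), V = (0, 1) — the answer is frame-independent, so this choice is without loss of generality.
1. A lies on line FV with FA:AV = 1:5 ⇒ A = (0, 1/6)
2. J is the midpoint of UV ⇒ J = (1/2, 1/2)
3. P is the intersection of line FJ and line UA ⇒ P = (1/7, 1/7)
through A parallel to FP: direction (1/7, 1/7); meets PV at D = (5/42, 2/7)
D = P + t·(V−P) with t = 1/6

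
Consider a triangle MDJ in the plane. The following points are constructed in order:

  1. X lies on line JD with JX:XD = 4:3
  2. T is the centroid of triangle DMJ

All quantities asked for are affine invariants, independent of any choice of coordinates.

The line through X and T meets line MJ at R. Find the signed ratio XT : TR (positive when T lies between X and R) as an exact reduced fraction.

Work in coordinates with M = (0, 0), D = (1, 0), J = (0, 1).
1. X lies on line JD with JX:XD = 4:3 ⇒ X = (4/7, 3/7)
2. T is the centroid of triangle DMJ ⇒ T = (1/3, 1/3)
line XT meets MJ at R = (0, 1/5)
T = X + t·(R−X) with t = 5/12, so XT:TR = 5/12:7/12

XT:TR = 5/7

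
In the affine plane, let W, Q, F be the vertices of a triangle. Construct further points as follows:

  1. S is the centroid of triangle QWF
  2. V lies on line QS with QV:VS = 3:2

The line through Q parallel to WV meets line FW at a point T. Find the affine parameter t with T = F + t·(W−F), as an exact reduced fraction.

t = 4/3

Choose coordinates W = (0, 0), Q = (1, 0), F = (0, 1).
1. S is the centroid of triangle QWF ⇒ S = (1/3, 1/3)
2. V lies on line QS with QV:VS = 3:2 ⇒ V = (3/5, 1/5)
through Q parallel to WV: direction (3/5, 1/5); meets FW at T = (0, -1/3)
T = F + t·(W−F) with t = 4/3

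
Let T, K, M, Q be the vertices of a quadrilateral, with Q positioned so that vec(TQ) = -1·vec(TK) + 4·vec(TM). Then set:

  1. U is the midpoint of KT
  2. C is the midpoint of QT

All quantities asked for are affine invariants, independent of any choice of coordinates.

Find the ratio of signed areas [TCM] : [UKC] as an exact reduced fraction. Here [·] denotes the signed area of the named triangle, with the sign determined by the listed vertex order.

[TCM]:[UKC] = -1/2

Work in coordinates with T = (0, 0), K = (1, 0), M = (0, 1), Q = (-1, 4).
1. U is the midpoint of KT ⇒ U = (1/2, 0)
2. C is the midpoint of QT ⇒ C = (-1/2, 2)
2·[TCM] = -1/2, 2·[UKC] = 1
[TCM]:[UKC] = -1/2:1 = -1/2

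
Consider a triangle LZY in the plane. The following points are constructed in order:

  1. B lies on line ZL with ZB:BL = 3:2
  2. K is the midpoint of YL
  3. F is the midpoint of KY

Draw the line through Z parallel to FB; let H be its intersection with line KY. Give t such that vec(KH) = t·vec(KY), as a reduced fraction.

Assign L = (0, 0), Z = (1, 0), Y = (0, 1) — the answer is frame-independent, so this choice is without loss of generality.
1. B lies on line ZL with ZB:BL = 3:2 ⇒ B = (2/5, 0)
2. K is the midpoint of YL ⇒ K = (0, 1/2)
3. F is the midpoint of KY ⇒ F = (0, 3/4)
through Z parallel to FB: direction (2/5, -3/4); meets KY at H = (0, 15/8)
H = K + t·(Y−K) with t = 11/4

t = 11/4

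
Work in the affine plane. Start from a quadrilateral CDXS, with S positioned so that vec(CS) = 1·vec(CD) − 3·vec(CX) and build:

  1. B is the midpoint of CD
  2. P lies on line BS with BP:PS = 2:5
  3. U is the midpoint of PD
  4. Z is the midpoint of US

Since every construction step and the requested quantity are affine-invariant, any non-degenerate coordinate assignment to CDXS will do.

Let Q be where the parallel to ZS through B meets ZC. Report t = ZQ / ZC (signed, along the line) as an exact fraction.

t = 7/19

Set C = (0, 0), D = (1, 0), X = (0, 1), S = (1, -3); any affine frame gives the same invariant.
1. B is the midpoint of CD ⇒ B = (1/2, 0)
2. P lies on line BS with BP:PS = 2:5 ⇒ P = (9/14, -6/7)
3. U is the midpoint of PD ⇒ U = (23/28, -3/7)
4. Z is the midpoint of US ⇒ Z = (51/56, -12/7)
through B parallel to ZS: direction (5/56, -9/7); meets ZC at Q = (153/266, -144/133)
Q = Z + t·(C−Z) with t = 7/19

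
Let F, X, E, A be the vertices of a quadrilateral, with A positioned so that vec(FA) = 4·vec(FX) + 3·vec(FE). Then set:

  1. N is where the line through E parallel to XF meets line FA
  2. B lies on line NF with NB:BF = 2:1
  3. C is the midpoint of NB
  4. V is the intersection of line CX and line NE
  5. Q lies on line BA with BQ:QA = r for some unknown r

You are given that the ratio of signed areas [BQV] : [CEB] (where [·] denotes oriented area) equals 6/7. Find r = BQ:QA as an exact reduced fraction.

Assign F = (0, 0), X = (1, 0), E = (0, 1), A = (4, 3) — the answer is frame-independent, so this choice is without loss of generality.
1. N is where the line through E parallel to XF meets line FA ⇒ N = (4/3, 1)
2. B lies on line NF with NB:BF = 2:1 ⇒ B = (4/9, 1/3)
3. C is the midpoint of NB ⇒ C = (8/9, 2/3)
4. V is the intersection of line CX and line NE ⇒ V = (5/6, 1)
5. With BQ:QA = r, write λ = r/(r+1) so Q = B + λ·(A−B); Q is affine-linear in λ
Every point depending on Q is an affine combination of Q and λ-independent points, so each such coordinate is linear in λ; the λ² term in each signed area is a multiple of (A−B)×(A−B) = 0, so 2·[BQV] and 2·[CEB] are each linear in λ. Evaluating at λ=0 and λ=1:
  2·[BQV] = 4/3·λ,   2·[CEB] = 4/9
So [BQV]:[CEB] = (4/3·λ) / (4/9). Setting this equal to 6/7:
  4/3·λ = 6/7·(4/9)  ⇒  λ = 2/7
Then r = λ/(1−λ) = (2/7)/(5/7) = 2/5. Check: with r = 2/5, Q = (92/63, 23/21) and [BQV]:[CEB] = 6/7 as required.

r = 2/5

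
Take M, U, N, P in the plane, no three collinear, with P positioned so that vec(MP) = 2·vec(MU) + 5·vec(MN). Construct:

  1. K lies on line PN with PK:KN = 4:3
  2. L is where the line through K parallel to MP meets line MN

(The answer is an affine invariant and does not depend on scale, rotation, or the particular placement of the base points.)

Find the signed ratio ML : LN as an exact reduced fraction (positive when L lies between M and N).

Choose coordinates M = (0, 0), U = (1, 0), N = (0, 1), P = (2, 5).
1. K lies on line PN with PK:KN = 4:3 ⇒ K = (6/7, 19/7)
2. L is where the line through K parallel to MP meets line MN ⇒ L = (0, 4/7)
L = M + t·(N−M) with t = 4/7, so ML:LN = t:(1−t) = 4/7:3/7

ML:LN = 4/3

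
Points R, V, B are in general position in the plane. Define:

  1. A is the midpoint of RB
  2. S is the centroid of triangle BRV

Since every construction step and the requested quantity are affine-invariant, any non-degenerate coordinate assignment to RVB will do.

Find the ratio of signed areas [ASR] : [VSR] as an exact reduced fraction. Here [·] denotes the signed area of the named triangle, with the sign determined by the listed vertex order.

Work in coordinates with R = (0, 0), V = (1, 0), B = (0, 1).
1. A is the midpoint of RB ⇒ A = (0, 1/2)
2. S is the centroid of triangle BRV ⇒ S = (1/3, 1/3)
2·[ASR] = -1/6, 2·[VSR] = 1/3
[ASR]:[VSR] = -1/6:1/3 = -1/2

[ASR]:[VSR] = -1/2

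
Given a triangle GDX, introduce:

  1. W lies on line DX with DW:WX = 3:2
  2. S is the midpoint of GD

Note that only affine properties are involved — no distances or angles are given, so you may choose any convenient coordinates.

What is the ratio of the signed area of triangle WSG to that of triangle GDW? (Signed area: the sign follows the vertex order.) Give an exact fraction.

[WSG]:[GDW] = -1/2

Work in coordinates with G = (0, 0), D = (1, 0), X = (0, 1).
1. W lies on line DX with DW:WX = 3:2 ⇒ W = (2/5, 3/5)
2. S is the midpoint of GD ⇒ S = (1/2, 0)
2·[WSG] = -3/10, 2·[GDW] = 3/5
[WSG]:[GDW] = -3/10:3/5 = -1/2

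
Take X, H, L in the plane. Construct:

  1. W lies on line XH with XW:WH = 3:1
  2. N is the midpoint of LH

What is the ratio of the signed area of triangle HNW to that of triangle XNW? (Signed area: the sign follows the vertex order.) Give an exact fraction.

[HNW]:[XNW] = -1/3

Work in coordinates with X = (0, 0), H = (1, 0), L = (0, 1).
1. W lies on line XH with XW:WH = 3:1 ⇒ W = (3/4, 0)
2. N is the midpoint of LH ⇒ N = (1/2, 1/2)
2·[HNW] = 1/8, 2·[XNW] = -3/8
[HNW]:[XNW] = 1/8:-3/8 = -1/3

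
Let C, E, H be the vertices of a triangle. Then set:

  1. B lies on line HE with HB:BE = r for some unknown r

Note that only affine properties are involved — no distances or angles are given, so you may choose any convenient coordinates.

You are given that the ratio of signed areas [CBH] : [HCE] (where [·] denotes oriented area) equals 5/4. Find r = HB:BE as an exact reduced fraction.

r = -5

Work in coordinates with C = (0, 0), E = (1, 0), H = (0, 1).
1. With HB:BE = r, write λ = r/(r+1) so B = H + λ·(E−H); B is affine-linear in λ
Every point depending on B is an affine combination of B and λ-independent points, so each such coordinate is linear in λ; the λ² term in each signed area is a multiple of (E−H)×(E−H) = 0, so 2·[CBH] and 2·[HCE] are each linear in λ. Evaluating at λ=0 and λ=1:
  2·[CBH] = λ,   2·[HCE] = 1
So [CBH]:[HCE] = (λ) / (1). Setting this equal to 5/4:
  λ = 5/4·(1)  ⇒  λ = 5/4
Then r = λ/(1−λ) = (5/4)/(-1/4) = -5. Check: with r = -5, B = (5/4, -1/4) and [CBH]:[HCE] = 5/4 as required.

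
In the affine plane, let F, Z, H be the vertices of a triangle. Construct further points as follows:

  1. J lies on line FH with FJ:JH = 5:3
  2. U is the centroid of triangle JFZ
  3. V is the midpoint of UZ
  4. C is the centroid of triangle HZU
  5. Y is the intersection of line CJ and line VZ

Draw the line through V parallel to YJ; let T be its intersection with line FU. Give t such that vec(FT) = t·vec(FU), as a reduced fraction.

t = 7/6

Set F = (0, 0), Z = (1, 0), H = (0, 1); any affine frame gives the same invariant.
1. J lies on line FH with FJ:JH = 5:3 ⇒ J = (0, 5/8)
2. U is the centroid of triangle JFZ ⇒ U = (1/3, 5/24)
3. V is the midpoint of UZ ⇒ V = (2/3, 5/48)
4. C is the centroid of triangle HZU ⇒ C = (4/9, 29/72)
5. Y is the intersection of line CJ and line VZ ⇒ Y = (5/3, -5/24)
through V parallel to YJ: direction (-5/3, 5/6); meets FU at T = (7/18, 35/144)
T = F + t·(U−F) with t = 7/6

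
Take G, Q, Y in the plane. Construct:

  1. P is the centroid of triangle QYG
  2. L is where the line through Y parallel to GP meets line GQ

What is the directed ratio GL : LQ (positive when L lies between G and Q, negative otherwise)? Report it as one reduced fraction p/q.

GL:LQ = -1/2

Set G = (0, 0), Q = (1, 0), Y = (0, 1); any affine frame gives the same invariant.
1. P is the centroid of triangle QYG ⇒ P = (1/3, 1/3)
2. L is where the line through Y parallel to GP meets line GQ ⇒ L = (-1, 0)
L = G + t·(Q−G) with t = -1, so GL:LQ = t:(1−t) = -1:2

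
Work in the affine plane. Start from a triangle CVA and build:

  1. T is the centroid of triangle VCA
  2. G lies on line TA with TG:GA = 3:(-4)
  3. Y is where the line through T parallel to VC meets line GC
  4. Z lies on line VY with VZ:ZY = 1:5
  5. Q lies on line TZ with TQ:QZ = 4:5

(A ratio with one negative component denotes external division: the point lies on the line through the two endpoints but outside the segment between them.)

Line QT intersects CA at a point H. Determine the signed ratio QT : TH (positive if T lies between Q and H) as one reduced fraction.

Work in coordinates with C = (0, 0), V = (1, 0), A = (0, 1).
1. T is the centroid of triangle VCA ⇒ T = (1/3, 1/3)
2. G lies on line TA with TG:GA = 3:(-4) ⇒ G = (4/3, -5/3)
3. Y is where the line through T parallel to VC meets line GC ⇒ Y = (-4/15, 1/3)
4. Z lies on line VY with VZ:ZY = 1:5 ⇒ Z = (71/90, 1/18)
5. Q lies on line TZ with TQ:QZ = 4:5 ⇒ Q = (217/405, 17/81)
line QT meets CA at H = (0, 22/41)
T = Q + t·(H−Q) with t = 82/217, so QT:TH = 82/217:135/217

QT:TH = 82/135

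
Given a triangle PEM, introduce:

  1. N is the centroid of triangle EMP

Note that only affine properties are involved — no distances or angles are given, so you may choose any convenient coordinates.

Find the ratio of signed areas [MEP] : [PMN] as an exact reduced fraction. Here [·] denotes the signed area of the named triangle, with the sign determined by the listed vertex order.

Choose coordinates P = (0, 0), E = (1, 0), M = (0, 1).
1. N is the centroid of triangle EMP ⇒ N = (1/3, 1/3)
2·[MEP] = -1, 2·[PMN] = -1/3
[MEP]:[PMN] = -1:-1/3 = 3

[MEP]:[PMN] = 3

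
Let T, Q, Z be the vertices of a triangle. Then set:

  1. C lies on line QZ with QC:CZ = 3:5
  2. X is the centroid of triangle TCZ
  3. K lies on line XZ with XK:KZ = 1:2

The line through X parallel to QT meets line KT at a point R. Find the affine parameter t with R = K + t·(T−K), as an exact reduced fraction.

Set T = (0, 0), Q = (1, 0), Z = (0, 1); any affine frame gives the same invariant.
1. C lies on line QZ with QC:CZ = 3:5 ⇒ C = (5/8, 3/8)
2. X is the centroid of triangle TCZ ⇒ X = (5/24, 11/24)
3. K lies on line XZ with XK:KZ = 1:2 ⇒ K = (5/36, 23/36)
through X parallel to QT: direction (-1, 0); meets KT at R = (55/552, 11/24)
R = K + t·(T−K) with t = 13/46

t = 13/46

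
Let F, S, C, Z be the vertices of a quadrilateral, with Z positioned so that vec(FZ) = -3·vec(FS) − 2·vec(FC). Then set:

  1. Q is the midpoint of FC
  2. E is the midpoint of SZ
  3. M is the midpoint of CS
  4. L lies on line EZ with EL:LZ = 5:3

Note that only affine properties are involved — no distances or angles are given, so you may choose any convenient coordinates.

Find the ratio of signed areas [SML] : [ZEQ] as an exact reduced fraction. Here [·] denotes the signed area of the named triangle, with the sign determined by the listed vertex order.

[SML]:[ZEQ] = 39/32

Choose coordinates F = (0, 0), S = (1, 0), C = (0, 1), Z = (-3, -2).
1. Q is the midpoint of FC ⇒ Q = (0, 1/2)
2. E is the midpoint of SZ ⇒ E = (-1, -1)
3. M is the midpoint of CS ⇒ M = (1/2, 1/2)
4. L lies on line EZ with EL:LZ = 5:3 ⇒ L = (-9/4, -13/8)
2·[SML] = 39/16, 2·[ZEQ] = 2
[SML]:[ZEQ] = 39/16:2 = 39/32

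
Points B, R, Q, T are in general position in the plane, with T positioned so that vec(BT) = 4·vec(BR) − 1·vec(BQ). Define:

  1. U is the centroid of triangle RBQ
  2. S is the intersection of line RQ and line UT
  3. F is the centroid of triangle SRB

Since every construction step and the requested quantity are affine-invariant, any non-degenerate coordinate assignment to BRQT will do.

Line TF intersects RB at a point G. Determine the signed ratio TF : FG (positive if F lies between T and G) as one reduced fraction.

Choose coordinates B = (0, 0), R = (1, 0), Q = (0, 1), T = (4, -1).
1. U is the centroid of triangle RBQ ⇒ U = (1/3, 1/3)
2. S is the intersection of line RQ and line UT ⇒ S = (6/7, 1/7)
3. F is the centroid of triangle SRB ⇒ F = (13/21, 1/21)
line TF meets RB at G = (17/22, 0)
F = T + t·(G−T) with t = 22/21, so TF:FG = 22/21:-1/21

TF:FG = -22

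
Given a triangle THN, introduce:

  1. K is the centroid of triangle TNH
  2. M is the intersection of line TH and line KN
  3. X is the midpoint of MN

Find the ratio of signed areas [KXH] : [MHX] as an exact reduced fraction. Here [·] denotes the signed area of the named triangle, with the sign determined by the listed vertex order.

Choose coordinates T = (0, 0), H = (1, 0), N = (0, 1).
1. K is the centroid of triangle TNH ⇒ K = (1/3, 1/3)
2. M is the intersection of line TH and line KN ⇒ M = (1/2, 0)
3. X is the midpoint of MN ⇒ X = (1/4, 1/2)
2·[KXH] = -1/12, 2·[MHX] = 1/4
[KXH]:[MHX] = -1/12:1/4 = -1/3

[KXH]:[MHX] = -1/3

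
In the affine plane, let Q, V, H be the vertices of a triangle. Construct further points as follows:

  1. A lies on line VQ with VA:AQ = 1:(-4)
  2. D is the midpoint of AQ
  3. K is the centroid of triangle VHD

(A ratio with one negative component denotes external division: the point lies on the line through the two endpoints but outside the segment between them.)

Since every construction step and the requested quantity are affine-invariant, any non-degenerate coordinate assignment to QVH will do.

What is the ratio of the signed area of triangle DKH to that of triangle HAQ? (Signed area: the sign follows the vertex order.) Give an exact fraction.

[DKH]:[HAQ] = -1/12

Choose coordinates Q = (0, 0), V = (1, 0), H = (0, 1).
1. A lies on line VQ with VA:AQ = 1:(-4) ⇒ A = (4/3, 0)
2. D is the midpoint of AQ ⇒ D = (2/3, 0)
3. K is the centroid of triangle VHD ⇒ K = (5/9, 1/3)
2·[DKH] = 1/9, 2·[HAQ] = -4/3
[DKH]:[HAQ] = 1/9:-4/3 = -1/12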